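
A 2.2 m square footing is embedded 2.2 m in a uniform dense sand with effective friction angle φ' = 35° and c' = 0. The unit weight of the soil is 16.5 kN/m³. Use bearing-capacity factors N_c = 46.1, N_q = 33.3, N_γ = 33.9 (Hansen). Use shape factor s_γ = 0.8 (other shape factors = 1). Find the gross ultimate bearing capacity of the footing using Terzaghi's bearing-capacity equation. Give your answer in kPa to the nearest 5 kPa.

q_ult ≈ 1700 kPa

Effective surcharge at the founding depth q = γ·D_f = 16.5 × 2.2 = 36.3 kPa.
q_ult = q·N_q + 0.5·γ·B·N_γ·s_γ
     = 36.3 × 33.3 + 0.5 × 16.5 × 2.2 × 33.9 × 0.8
     = 1208.8 + 492.23 = 1701 kPa.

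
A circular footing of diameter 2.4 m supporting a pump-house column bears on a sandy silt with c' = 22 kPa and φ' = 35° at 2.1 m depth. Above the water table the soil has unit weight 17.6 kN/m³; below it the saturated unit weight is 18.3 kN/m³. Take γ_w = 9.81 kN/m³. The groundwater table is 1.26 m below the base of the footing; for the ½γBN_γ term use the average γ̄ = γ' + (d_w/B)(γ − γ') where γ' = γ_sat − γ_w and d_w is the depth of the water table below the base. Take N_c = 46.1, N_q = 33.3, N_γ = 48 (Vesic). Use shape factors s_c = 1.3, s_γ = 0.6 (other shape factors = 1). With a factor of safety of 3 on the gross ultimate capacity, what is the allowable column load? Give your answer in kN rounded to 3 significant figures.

Overburden at base level: q = 17.6 × 2.1 = 36.96 kPa.
The water table is 1.26 m below the base (< B = 2.4 m), so the ½γBN_γ term uses γ̄ = γ' + (d_w/B)(γ − γ') = 8.49 + (1.26/2.4)(17.6 − 8.49) = 13.273 kN/m³.
Cohesion term c·N_c·s_c = 22 × 46.1 × 1.3 = 1318.5 kPa; surcharge term q·N_q = 36.96 × 33.3 = 1230.8 kPa; self-weight term 0.5·γ·B·N_γ·s_γ = 0.5 × 13.273 × 2.4 × 48 × 0.6 = 458.71 kPa.
q_ult = 1318.5 + 1230.8 + 458.71 = 3007.9 kPa.
Gross allowable pressure q_all = 3007.9 / 3 = 1002.6 kPa.
Footing area = 4.5239 m², so allowable column load = 1002.6 × 4.5239 = 4535.9 kN.

P_all ≈ 4540 kN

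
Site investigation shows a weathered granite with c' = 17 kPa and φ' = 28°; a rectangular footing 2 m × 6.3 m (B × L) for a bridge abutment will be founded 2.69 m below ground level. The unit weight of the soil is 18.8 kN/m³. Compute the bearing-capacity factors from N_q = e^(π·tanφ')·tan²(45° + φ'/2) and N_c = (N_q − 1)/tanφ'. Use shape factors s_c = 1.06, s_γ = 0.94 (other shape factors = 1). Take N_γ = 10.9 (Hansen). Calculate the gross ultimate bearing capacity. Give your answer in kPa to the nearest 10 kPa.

tan28° = 0.5317, so N_q = e^(π×0.5317)·tan²(59°) = 5.314 × 2.77 = 14.72.
N_c = (14.72 − 1)/tan28° = 25.8.
Effective surcharge at the founding depth q = γ·D_f = 18.8 × 2.69 = 50.572 kPa.
q_ult = c·N_c·s_c + q·N_q + 0.5·γ·B·N_γ·s_γ
     = 17 × 25.803 × 1.06 + 50.572 × 14.72 + 0.5 × 18.8 × 2 × 10.9 × 0.94
     = 464.98 + 744.41 + 192.62 = 1402 kPa.

q_ult ≈ 1400 kPa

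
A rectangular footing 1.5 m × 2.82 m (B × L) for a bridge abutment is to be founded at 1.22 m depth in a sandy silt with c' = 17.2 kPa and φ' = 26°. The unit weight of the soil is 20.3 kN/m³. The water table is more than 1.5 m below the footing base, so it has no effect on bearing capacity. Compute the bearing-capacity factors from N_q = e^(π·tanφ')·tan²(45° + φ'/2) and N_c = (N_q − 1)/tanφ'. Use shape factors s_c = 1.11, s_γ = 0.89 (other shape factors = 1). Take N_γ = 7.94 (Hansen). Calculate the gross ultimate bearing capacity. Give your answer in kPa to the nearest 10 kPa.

q_ult ≈ 830 kPa

tan26° = 0.4877, so N_q = e^(π×0.4877)·tan²(58°) = 4.629 × 2.561 = 11.85.
N_c = (11.85 − 1)/tan26° = 22.25.
q = γ·D_f = 20.3 × 1.22 = 24.766 kPa.
c·N_c·s_c = 17.2 × 22.254 × 1.11 = 424.88 kPa
q·N_q = 24.766 × 11.854 = 293.58 kPa
0.5·γ·B·N_γ·s_γ = 0.5 × 20.3 × 1.5 × 7.94 × 0.89 = 107.59 kPa
q_ult = 424.88 + 293.58 + 107.59 = 826.05 kPa.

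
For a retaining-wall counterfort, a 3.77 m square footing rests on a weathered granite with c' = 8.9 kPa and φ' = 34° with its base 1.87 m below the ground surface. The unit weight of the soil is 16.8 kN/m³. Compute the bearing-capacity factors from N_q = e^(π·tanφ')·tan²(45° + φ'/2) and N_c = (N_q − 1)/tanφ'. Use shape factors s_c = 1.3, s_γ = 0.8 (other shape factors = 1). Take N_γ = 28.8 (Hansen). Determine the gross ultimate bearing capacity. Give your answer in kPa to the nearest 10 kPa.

q_ult ≈ 2140 kPa

tan34° = 0.6745, so N_q = e^(π×0.6745)·tan²(62°) = 8.323 × 3.537 = 29.44.
N_c = (29.44 − 1)/tan34° = 42.16.
q = γ·D_f = 16.8 × 1.87 = 31.416 kPa.
c·N_c·s_c = 8.9 × 42.164 × 1.3 = 487.83 kPa
q·N_q = 31.416 × 29.44 = 924.88 kPa
0.5·γ·B·N_γ·s_γ = 0.5 × 16.8 × 3.77 × 28.8 × 0.8 = 729.63 kPa
q_ult = 487.83 + 924.88 + 729.63 = 2142.3 kPa.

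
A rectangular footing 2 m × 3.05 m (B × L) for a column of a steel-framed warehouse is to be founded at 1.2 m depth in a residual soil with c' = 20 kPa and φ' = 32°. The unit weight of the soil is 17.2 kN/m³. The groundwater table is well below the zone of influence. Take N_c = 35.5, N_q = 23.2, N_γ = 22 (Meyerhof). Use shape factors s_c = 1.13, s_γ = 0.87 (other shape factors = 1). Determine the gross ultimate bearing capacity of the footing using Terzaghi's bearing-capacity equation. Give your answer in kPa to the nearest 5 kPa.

q_ult ≈ 1610 kPa

Overburden at base level: q = 17.2 × 1.2 = 20.64 kPa.
Cohesion term c·N_c·s_c = 20 × 35.5 × 1.13 = 802.3 kPa; surcharge term q·N_q = 20.64 × 23.2 = 478.85 kPa; self-weight term 0.5·γ·B·N_γ·s_γ = 0.5 × 17.2 × 2 × 22 × 0.87 = 329.21 kPa.
q_ult = 802.3 + 478.85 + 329.21 = 1610.4 kPa.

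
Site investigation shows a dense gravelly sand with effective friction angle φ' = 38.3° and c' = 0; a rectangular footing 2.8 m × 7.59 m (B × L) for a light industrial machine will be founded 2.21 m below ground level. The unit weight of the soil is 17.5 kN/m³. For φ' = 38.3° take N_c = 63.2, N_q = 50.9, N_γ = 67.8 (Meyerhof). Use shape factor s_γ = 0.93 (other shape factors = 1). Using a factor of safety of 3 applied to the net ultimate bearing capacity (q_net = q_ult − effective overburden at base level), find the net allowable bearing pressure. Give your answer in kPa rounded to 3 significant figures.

Effective surcharge at the founding depth q = γ·D_f = 17.5 × 2.21 = 38.675 kPa.
q_ult = q·N_q + 0.5·γ·B·N_γ·s_γ
     = 38.675 × 50.9 + 0.5 × 17.5 × 2.8 × 67.8 × 0.93
     = 1968.6 + 1544.8 = 3513.4 kPa.
Net ultimate: q_net = 3513.4 − 38.675 = 3474.7 kPa.
q_all(net) = 3474.7 / 3 = 1158.2 kPa.

q_all(net) ≈ 1160 kPa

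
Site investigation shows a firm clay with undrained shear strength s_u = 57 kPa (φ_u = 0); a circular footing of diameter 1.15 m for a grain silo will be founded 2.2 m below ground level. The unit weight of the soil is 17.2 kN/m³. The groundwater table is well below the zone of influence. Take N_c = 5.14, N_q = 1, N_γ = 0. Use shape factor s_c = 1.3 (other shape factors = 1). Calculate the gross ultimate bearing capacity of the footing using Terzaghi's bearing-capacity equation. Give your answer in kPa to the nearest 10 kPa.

q = γ·D_f = 17.2 × 2.2 = 37.84 kPa.
c·N_c·s_c = 57 × 5.14 × 1.3 = 380.87 kPa
q·N_q = 37.84 × 1 = 37.84 kPa
q_ult = 380.87 + 37.84 = 418.71 kPa.

q_ult ≈ 420 kPa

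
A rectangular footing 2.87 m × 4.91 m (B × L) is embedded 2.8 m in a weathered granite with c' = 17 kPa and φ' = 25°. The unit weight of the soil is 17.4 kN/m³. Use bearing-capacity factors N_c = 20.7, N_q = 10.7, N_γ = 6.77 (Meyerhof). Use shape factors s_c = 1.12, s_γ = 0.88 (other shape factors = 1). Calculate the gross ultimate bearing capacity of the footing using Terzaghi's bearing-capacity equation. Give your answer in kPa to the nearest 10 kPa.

Overburden at base level: q = 17.4 × 2.8 = 48.72 kPa.
Cohesion term c·N_c·s_c = 17 × 20.7 × 1.12 = 394.13 kPa; surcharge term q·N_q = 48.72 × 10.7 = 521.3 kPa; self-weight term 0.5·γ·B·N_γ·s_γ = 0.5 × 17.4 × 2.87 × 6.77 × 0.88 = 148.76 kPa.
q_ult = 394.13 + 521.3 + 148.76 = 1064.2 kPa.

q_ult ≈ 1060 kPa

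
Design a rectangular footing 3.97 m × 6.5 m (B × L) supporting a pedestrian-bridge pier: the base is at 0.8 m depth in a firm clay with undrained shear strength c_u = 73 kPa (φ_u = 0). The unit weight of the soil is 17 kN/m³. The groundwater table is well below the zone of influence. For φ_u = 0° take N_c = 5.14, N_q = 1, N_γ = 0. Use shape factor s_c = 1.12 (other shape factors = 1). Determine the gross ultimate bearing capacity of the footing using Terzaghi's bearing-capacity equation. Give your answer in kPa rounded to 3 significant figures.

q_ult ≈ 434 kPa

Effective surcharge at the founding depth q = γ·D_f = 17 × 0.8 = 13.6 kPa.
q_ult = c·N_c·s_c + q·N_q
     = 73 × 5.14 × 1.12 + 13.6 × 1
     = 420.25 + 13.6 = 433.85 kPa.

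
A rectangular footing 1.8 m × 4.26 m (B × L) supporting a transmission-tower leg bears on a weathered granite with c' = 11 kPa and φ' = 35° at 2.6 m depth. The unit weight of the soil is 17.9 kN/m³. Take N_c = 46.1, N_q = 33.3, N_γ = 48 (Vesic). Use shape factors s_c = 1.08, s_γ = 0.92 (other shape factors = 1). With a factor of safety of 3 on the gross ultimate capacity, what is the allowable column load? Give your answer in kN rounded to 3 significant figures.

P_all ≈ 7180 kN

Effective surcharge at the founding depth q = γ·D_f = 17.9 × 2.6 = 46.54 kPa.
q_ult = c·N_c·s_c + q·N_q + 0.5·γ·B·N_γ·s_γ
     = 11 × 46.1 × 1.08 + 46.54 × 33.3 + 0.5 × 17.9 × 1.8 × 48 × 0.92
     = 547.67 + 1549.8 + 711.42 = 2808.9 kPa.
Gross allowable pressure q_all = 2808.9 / 3 = 936.29 kPa.
Footing area = 7.668 m², so allowable column load = 936.29 × 7.668 = 7179.5 kN.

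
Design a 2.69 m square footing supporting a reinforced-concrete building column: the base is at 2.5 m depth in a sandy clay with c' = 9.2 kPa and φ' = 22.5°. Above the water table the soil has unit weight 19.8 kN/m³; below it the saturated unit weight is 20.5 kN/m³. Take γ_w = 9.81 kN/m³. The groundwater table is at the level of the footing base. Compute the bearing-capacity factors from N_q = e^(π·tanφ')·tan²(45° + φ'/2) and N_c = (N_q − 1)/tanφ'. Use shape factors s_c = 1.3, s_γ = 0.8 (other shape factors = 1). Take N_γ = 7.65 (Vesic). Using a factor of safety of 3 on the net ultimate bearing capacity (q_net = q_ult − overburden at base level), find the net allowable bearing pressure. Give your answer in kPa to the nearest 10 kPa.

N_q = e^(π·tan22.5°)·tan²(56.25°) = 8.23; N_c = (N_q − 1)/tanφ' = 17.45.
q = γ·D_f = 19.8 × 2.5 = 49.5 kPa.
For the ½γBN_γ term take γ' = 20.5 − 9.81 = 10.69 kN/m³ (soil below base is submerged).
c·N_c·s_c = 9.2 × 17.453 × 1.3 = 208.74 kPa
q·N_q = 49.5 × 8.2292 = 407.35 kPa
0.5·γ·B·N_γ·s_γ = 0.5 × 10.69 × 2.69 × 7.65 × 0.8 = 87.994 kPa
q_ult = 208.74 + 407.35 + 87.994 = 704.08 kPa.
q_net = 704.08 − 49.5 = 654.58 kPa.
q_all(net) = 654.58 / 3 = 218.19 kPa.

q_all(net) ≈ 220 kPa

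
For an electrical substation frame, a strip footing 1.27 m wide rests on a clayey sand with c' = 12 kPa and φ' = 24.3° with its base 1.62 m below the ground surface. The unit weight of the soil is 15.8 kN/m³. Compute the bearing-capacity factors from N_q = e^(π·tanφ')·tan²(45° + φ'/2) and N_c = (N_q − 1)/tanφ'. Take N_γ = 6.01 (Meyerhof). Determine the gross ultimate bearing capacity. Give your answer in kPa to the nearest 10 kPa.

tan24.3° = 0.4515, so N_q = e^(π×0.4515)·tan²(57.15°) = 4.131 × 2.399 = 9.91.
N_c = (9.91 − 1)/tan24.3° = 19.73.
Overburden at base level: q = 15.8 × 1.62 = 25.596 kPa.
Cohesion term c·N_c = 12 × 19.729 = 236.75 kPa; surcharge term q·N_q = 25.596 × 9.9081 = 253.61 kPa; self-weight term 0.5·γ·B·N_γ = 0.5 × 15.8 × 1.27 × 6.01 = 60.298 kPa.
q_ult = 236.75 + 253.61 + 60.298 = 550.66 kPa.

q_ult ≈ 550 kPa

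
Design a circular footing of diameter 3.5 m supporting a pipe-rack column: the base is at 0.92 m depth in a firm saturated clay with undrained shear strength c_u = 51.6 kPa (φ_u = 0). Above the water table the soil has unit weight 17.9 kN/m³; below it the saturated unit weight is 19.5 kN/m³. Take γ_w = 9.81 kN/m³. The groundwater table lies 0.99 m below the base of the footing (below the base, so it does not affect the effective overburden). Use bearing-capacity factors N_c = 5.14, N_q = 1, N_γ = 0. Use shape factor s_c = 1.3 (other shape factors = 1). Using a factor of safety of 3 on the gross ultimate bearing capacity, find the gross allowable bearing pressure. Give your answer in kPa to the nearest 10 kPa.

q_all ≈ 120 kPa

Overburden at base level: q = 17.9 × 0.92 = 16.468 kPa.
Cohesion term c·N_c·s_c = 51.6 × 5.14 × 1.3 = 344.79 kPa; surcharge term q·N_q = 16.468 × 1 = 16.468 kPa.
q_ult = 344.79 + 16.468 = 361.26 kPa.
q_all = 361.26 / 3 = 120.42 kPa.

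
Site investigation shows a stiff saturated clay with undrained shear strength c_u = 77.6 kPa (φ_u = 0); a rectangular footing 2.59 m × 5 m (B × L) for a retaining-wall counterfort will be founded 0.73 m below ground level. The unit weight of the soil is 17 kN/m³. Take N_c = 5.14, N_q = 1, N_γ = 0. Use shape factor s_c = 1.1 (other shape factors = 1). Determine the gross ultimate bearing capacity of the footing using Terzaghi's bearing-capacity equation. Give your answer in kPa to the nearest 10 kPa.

q_ult ≈ 450 kPa

q = γ·D_f = 17 × 0.73 = 12.41 kPa.
c·N_c·s_c = 77.6 × 5.14 × 1.1 = 438.75 kPa
q·N_q = 12.41 × 1 = 12.41 kPa
q_ult = 438.75 + 12.41 = 451.16 kPa.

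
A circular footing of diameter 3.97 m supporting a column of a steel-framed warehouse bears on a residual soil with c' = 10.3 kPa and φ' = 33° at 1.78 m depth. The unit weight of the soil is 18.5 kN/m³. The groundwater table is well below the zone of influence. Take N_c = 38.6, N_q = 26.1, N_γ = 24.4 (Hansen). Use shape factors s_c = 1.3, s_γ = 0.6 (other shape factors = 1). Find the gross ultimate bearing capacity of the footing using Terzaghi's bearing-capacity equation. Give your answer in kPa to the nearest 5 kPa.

q = γ·D_f = 18.5 × 1.78 = 32.93 kPa.
c·N_c·s_c = 10.3 × 38.6 × 1.3 = 516.85 kPa
q·N_q = 32.93 × 26.1 = 859.47 kPa
0.5·γ·B·N_γ·s_γ = 0.5 × 18.5 × 3.97 × 24.4 × 0.6 = 537.62 kPa
q_ult = 516.85 + 859.47 + 537.62 = 1913.9 kPa.

q_ult ≈ 1915 kPa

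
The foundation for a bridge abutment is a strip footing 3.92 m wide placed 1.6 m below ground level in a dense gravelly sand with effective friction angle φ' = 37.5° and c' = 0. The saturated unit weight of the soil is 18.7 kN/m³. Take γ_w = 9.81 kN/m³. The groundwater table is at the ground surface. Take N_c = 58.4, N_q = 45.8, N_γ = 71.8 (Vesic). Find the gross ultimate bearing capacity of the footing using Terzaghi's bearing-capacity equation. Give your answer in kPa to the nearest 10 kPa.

q_ult ≈ 1900 kPa

γ' = 18.7 − 9.81 = 8.89 kN/m³ (submerged throughout). q = 8.89 × 1.6 = 14.224 kPa; the same γ' applies in the ½γBN_γ term.
q·N_q = 14.224 × 45.8 = 651.46 kPa
0.5·γ·B·N_γ = 0.5 × 8.89 × 3.92 × 71.8 = 1251.1 kPa
q_ult = 651.46 + 1251.1 = 1902.5 kPa.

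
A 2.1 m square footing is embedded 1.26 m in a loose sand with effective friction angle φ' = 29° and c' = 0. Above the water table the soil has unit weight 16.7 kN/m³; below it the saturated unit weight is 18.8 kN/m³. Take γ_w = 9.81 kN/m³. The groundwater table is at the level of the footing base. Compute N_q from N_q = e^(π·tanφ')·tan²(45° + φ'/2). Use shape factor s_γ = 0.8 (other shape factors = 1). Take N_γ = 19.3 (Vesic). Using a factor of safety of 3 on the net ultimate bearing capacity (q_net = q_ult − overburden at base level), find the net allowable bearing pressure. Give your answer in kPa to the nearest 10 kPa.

q_all(net) ≈ 160 kPa

N_q = e^(π·tan29°)·tan²(59.5°) = 16.44.
Overburden at base level: q = 16.7 × 1.26 = 21.042 kPa.
Below the base the soil is submerged, so the ½γBN_γ term uses γ' = 18.8 − 9.81 = 8.99 kN/m³.
Surcharge term q·N_q = 21.042 × 16.443 = 346 kPa; self-weight term 0.5·γ·B·N_γ·s_γ = 0.5 × 8.99 × 2.1 × 19.3 × 0.8 = 145.75 kPa.
q_ult = 346 + 145.75 = 491.75 kPa.
q_net = 491.75 − 21.042 = 470.7 kPa.
q_all(net) = 470.7 / 3 = 156.9 kPa.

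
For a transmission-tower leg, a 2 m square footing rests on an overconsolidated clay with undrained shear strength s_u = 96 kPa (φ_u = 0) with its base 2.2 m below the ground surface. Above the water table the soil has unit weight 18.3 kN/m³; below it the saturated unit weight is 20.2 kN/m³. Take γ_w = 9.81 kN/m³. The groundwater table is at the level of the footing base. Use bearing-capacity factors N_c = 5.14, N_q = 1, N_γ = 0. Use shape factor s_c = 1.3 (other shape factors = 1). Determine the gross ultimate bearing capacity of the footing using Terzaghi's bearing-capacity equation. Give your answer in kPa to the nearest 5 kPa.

q_ult ≈ 680 kPa

Overburden at base level: q = 18.3 × 2.2 = 40.26 kPa.
Cohesion term c·N_c·s_c = 96 × 5.14 × 1.3 = 641.47 kPa; surcharge term q·N_q = 40.26 × 1 = 40.26 kPa.
q_ult = 641.47 + 40.26 = 681.73 kPa.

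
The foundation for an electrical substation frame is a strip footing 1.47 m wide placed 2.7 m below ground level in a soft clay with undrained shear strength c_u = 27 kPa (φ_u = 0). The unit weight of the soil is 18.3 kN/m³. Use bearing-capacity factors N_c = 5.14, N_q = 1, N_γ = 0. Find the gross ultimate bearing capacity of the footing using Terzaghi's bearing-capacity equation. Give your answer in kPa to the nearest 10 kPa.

q_ult ≈ 190 kPa

q = γ·D_f = 18.3 × 2.7 = 49.41 kPa.
c·N_c = 27 × 5.14 = 138.78 kPa
q·N_q = 49.41 × 1 = 49.41 kPa
q_ult = 138.78 + 49.41 = 188.19 kPa.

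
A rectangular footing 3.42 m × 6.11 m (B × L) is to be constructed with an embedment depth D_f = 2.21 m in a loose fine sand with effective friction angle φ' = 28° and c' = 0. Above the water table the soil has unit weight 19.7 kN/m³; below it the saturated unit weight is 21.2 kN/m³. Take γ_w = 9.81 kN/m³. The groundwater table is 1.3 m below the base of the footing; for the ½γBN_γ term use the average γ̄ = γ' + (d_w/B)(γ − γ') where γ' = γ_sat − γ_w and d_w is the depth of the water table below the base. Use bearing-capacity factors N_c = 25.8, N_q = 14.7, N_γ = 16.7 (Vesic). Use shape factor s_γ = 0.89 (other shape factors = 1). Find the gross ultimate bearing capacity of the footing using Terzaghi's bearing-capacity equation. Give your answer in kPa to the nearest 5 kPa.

q_ult ≈ 1010 kPa

Overburden at base level: q = 19.7 × 2.21 = 43.537 kPa.
The water table is 1.3 m below the base (< B = 3.42 m), so the ½γBN_γ term uses γ̄ = γ' + (d_w/B)(γ − γ') = 11.39 + (1.3/3.42)(19.7 − 11.39) = 14.549 kN/m³.
Surcharge term q·N_q = 43.537 × 14.7 = 639.99 kPa; self-weight term 0.5·γ·B·N_γ·s_γ = 0.5 × 14.549 × 3.42 × 16.7 × 0.89 = 369.77 kPa.
q_ult = 639.99 + 369.77 = 1009.8 kPa.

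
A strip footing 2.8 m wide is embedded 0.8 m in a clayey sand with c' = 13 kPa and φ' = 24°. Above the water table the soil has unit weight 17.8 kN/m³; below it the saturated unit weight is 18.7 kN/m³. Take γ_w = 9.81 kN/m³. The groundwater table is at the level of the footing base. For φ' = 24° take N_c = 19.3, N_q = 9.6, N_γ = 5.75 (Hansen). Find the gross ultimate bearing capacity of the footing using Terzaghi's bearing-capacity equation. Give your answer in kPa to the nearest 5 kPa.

Effective surcharge at the founding depth q = γ·D_f = 17.8 × 0.8 = 14.24 kPa.
The water table coincides with the base, so in the self-weight term γ → γ' = 8.89 kN/m³.
q_ult = c·N_c + q·N_q + 0.5·γ·B·N_γ
     = 13 × 19.3 + 14.24 × 9.6 + 0.5 × 8.89 × 2.8 × 5.75
     = 250.9 + 136.7 + 71.564 = 459.17 kPa.

q_ult ≈ 460 kPa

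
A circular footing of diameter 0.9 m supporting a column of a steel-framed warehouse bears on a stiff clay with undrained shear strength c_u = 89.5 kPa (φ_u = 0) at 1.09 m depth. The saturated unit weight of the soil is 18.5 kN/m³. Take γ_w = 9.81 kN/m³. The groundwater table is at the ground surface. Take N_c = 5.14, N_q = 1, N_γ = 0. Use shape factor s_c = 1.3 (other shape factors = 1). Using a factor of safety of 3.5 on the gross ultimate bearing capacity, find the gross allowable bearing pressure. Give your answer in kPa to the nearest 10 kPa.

With the water table at the surface the whole profile is submerged: γ' = 18.5 − 9.81 = 8.69 kN/m³, so q = γ'·D_f = 9.4721 kPa.
q_ult = c·N_c·s_c + q·N_q
     = 89.5 × 5.14 × 1.3 + 9.4721 × 1
     = 598.04 + 9.4721 = 607.51 kPa.
q_all = 607.51 / 3.5 = 173.57 kPa.

q_all ≈ 170 kPa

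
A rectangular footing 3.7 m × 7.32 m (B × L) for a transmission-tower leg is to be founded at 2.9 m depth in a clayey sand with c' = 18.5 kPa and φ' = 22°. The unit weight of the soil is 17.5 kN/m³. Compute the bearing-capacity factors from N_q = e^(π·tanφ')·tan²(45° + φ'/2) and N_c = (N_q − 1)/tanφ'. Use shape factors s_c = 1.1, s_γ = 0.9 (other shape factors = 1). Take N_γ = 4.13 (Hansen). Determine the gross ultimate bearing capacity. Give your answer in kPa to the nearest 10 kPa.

q_ult ≈ 860 kPa

tan22° = 0.404, so N_q = e^(π×0.404)·tan²(56°) = 3.558 × 2.198 = 7.82.
N_c = (7.82 − 1)/tan22° = 16.88.
q = γ·D_f = 17.5 × 2.9 = 50.75 kPa.
c·N_c·s_c = 18.5 × 16.883 × 1.1 = 343.57 kPa
q·N_q = 50.75 × 7.8211 = 396.92 kPa
0.5·γ·B·N_γ·s_γ = 0.5 × 17.5 × 3.7 × 4.13 × 0.9 = 120.34 kPa
q_ult = 343.57 + 396.92 + 120.34 = 860.83 kPa.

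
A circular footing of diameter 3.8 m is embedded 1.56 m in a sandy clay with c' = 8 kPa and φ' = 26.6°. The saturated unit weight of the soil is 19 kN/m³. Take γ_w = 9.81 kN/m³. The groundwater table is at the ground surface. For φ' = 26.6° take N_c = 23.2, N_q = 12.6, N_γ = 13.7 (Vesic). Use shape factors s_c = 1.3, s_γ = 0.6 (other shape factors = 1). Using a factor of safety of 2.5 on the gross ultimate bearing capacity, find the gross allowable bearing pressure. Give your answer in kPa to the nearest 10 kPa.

Water table at ground surface, so effective unit weight γ' = 19 − 9.81 = 9.19 kN/m³ is used throughout; overburden q = 9.19 × 1.56 = 14.336 kPa; the same γ' applies in the ½γBN_γ term.
Cohesion term c·N_c·s_c = 8 × 23.2 × 1.3 = 241.28 kPa; surcharge term q·N_q = 14.336 × 12.6 = 180.64 kPa; self-weight term 0.5·γ·B·N_γ·s_γ = 0.5 × 9.19 × 3.8 × 13.7 × 0.6 = 143.53 kPa.
q_ult = 241.28 + 180.64 + 143.53 = 565.45 kPa.
q_all = 565.45 / 2.5 = 226.18 kPa.

q_all ≈ 230 kPa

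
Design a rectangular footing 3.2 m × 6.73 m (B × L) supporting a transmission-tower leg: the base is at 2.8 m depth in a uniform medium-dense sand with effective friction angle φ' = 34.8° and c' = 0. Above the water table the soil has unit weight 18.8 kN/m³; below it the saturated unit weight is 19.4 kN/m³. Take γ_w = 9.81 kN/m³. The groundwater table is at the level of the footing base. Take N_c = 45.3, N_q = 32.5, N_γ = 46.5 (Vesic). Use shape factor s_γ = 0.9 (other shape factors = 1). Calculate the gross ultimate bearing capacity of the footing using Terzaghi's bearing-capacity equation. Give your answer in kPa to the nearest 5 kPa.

Overburden at base level: q = 18.8 × 2.8 = 52.64 kPa.
Below the base the soil is submerged, so the ½γBN_γ term uses γ' = 19.4 − 9.81 = 9.59 kN/m³.
Surcharge term q·N_q = 52.64 × 32.5 = 1710.8 kPa; self-weight term 0.5·γ·B·N_γ·s_γ = 0.5 × 9.59 × 3.2 × 46.5 × 0.9 = 642.15 kPa.
q_ult = 1710.8 + 642.15 = 2352.9 kPa.

q_ult ≈ 2355 kPa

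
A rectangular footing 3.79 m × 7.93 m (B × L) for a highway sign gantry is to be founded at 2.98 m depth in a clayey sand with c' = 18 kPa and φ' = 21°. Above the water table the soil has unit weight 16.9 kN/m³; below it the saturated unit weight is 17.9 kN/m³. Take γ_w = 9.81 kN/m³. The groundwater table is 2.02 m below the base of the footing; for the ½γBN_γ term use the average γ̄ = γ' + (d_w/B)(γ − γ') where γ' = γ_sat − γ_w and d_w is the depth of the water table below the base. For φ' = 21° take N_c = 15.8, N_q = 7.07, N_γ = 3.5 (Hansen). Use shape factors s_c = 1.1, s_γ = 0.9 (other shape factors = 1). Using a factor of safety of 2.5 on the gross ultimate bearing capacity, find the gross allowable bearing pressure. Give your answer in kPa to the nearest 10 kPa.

q = γ·D_f = 16.9 × 2.98 = 50.362 kPa.
γ' = 8.09 kN/m³; averaging over the depth B below the base, γ̄ = γ' + (d_w/B)(γ − γ') = 12.786 kN/m³.
c·N_c·s_c = 18 × 15.8 × 1.1 = 312.84 kPa
q·N_q = 50.362 × 7.07 = 356.06 kPa
0.5·γ·B·N_γ·s_γ = 0.5 × 12.786 × 3.79 × 3.5 × 0.9 = 76.32 kPa
q_ult = 312.84 + 356.06 + 76.32 = 745.22 kPa.
q_all = 745.22 / 2.5 = 298.09 kPa.

q_all ≈ 300 kPa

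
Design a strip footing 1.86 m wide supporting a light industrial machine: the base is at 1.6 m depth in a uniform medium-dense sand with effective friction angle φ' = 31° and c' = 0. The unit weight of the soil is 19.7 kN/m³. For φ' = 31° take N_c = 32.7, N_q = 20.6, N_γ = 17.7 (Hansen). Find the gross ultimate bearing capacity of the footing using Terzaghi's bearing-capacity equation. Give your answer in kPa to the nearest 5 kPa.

q_ult ≈ 975 kPa

Effective surcharge at the founding depth q = γ·D_f = 19.7 × 1.6 = 31.52 kPa.
q_ult = q·N_q + 0.5·γ·B·N_γ
     = 31.52 × 20.6 + 0.5 × 19.7 × 1.86 × 17.7
     = 649.31 + 324.28 = 973.59 kPa.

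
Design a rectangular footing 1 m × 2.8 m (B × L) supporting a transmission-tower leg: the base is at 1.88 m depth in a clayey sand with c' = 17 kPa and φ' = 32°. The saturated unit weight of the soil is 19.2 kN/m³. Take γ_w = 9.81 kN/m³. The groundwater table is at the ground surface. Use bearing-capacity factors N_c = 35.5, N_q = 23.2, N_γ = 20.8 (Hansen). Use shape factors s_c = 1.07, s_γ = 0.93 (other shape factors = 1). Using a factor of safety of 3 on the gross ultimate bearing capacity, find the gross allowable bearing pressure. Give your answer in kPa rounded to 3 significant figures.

γ' = 19.2 − 9.81 = 9.39 kN/m³ (submerged throughout). q = 9.39 × 1.88 = 17.653 kPa; the same γ' applies in the ½γBN_γ term.
c·N_c·s_c = 17 × 35.5 × 1.07 = 645.75 kPa
q·N_q = 17.653 × 23.2 = 409.55 kPa
0.5·γ·B·N_γ·s_γ = 0.5 × 9.39 × 1 × 20.8 × 0.93 = 90.82 kPa
q_ult = 645.75 + 409.55 + 90.82 = 1146.1 kPa.
q_all = 1146.1 / 3 = 382.04 kPa.

q_all ≈ 382 kPa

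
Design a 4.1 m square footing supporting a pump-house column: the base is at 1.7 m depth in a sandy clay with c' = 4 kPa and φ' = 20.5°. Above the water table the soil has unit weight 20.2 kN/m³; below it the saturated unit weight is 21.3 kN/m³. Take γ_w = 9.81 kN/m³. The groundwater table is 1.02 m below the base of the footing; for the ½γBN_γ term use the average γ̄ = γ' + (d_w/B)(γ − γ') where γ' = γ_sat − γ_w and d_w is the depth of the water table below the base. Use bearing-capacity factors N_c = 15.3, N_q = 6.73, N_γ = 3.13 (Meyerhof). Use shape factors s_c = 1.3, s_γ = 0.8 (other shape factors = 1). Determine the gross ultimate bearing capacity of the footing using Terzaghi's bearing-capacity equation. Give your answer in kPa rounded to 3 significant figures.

q_ult ≈ 381 kPa

Overburden at base level: q = 20.2 × 1.7 = 34.34 kPa.
The water table is 1.02 m below the base (< B = 4.1 m), so the ½γBN_γ term uses γ̄ = γ' + (d_w/B)(γ − γ') = 11.49 + (1.02/4.1)(20.2 − 11.49) = 13.657 kN/m³.
Cohesion term c·N_c·s_c = 4 × 15.3 × 1.3 = 79.56 kPa; surcharge term q·N_q = 34.34 × 6.73 = 231.11 kPa; self-weight term 0.5·γ·B·N_γ·s_γ = 0.5 × 13.657 × 4.1 × 3.13 × 0.8 = 70.103 kPa.
q_ult = 79.56 + 231.11 + 70.103 = 380.77 kPa.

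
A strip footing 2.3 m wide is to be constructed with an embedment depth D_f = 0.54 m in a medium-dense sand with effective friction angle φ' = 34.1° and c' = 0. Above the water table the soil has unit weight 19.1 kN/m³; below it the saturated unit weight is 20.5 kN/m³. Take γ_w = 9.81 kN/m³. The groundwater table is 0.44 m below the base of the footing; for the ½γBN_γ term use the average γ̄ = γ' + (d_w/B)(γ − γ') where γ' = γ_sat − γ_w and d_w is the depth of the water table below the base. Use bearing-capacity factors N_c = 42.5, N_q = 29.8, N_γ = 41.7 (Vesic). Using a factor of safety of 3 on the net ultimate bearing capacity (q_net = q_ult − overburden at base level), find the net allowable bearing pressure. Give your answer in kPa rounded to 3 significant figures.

q_all(net) ≈ 296 kPa

q = γ·D_f = 19.1 × 0.54 = 10.314 kPa.
γ' = 10.69 kN/m³; averaging over the depth B below the base, γ̄ = γ' + (d_w/B)(γ − γ') = 12.299 kN/m³.
q·N_q = 10.314 × 29.8 = 307.36 kPa
0.5·γ·B·N_γ = 0.5 × 12.299 × 2.3 × 41.7 = 589.79 kPa
q_ult = 307.36 + 589.79 = 897.15 kPa.
q_net = 897.15 − 10.314 = 886.84 kPa.
q_all(net) = 886.84 / 3 = 295.61 kPa.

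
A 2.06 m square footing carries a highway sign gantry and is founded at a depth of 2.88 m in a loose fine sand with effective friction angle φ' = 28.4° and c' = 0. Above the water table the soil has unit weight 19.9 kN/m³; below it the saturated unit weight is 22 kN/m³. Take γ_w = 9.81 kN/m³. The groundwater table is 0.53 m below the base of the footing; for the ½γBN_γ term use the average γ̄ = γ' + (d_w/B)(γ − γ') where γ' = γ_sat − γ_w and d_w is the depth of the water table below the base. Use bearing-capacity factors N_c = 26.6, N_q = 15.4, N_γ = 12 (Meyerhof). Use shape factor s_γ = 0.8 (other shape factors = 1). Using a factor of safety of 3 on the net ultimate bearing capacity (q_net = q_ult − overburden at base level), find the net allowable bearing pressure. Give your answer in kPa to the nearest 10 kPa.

q_all(net) ≈ 320 kPa

Overburden at base level: q = 19.9 × 2.88 = 57.312 kPa.
The water table is 0.53 m below the base (< B = 2.06 m), so the ½γBN_γ term uses γ̄ = γ' + (d_w/B)(γ − γ') = 12.19 + (0.53/2.06)(19.9 − 12.19) = 14.174 kN/m³.
Surcharge term q·N_q = 57.312 × 15.4 = 882.6 kPa; self-weight term 0.5·γ·B·N_γ·s_γ = 0.5 × 14.174 × 2.06 × 12 × 0.8 = 140.15 kPa.
q_ult = 882.6 + 140.15 = 1022.8 kPa.
q_net = 1022.8 − 57.312 = 965.44 kPa.
q_all(net) = 965.44 / 3 = 321.81 kPa.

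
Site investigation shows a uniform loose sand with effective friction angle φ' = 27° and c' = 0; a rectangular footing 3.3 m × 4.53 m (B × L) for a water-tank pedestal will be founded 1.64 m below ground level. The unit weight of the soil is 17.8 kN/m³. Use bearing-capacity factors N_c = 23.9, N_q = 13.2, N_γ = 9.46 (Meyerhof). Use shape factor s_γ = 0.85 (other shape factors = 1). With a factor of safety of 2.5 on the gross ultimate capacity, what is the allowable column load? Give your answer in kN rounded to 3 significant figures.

P_all ≈ 3720 kN

q = γ·D_f = 17.8 × 1.64 = 29.192 kPa.
q·N_q = 29.192 × 13.2 = 385.33 kPa
0.5·γ·B·N_γ·s_γ = 0.5 × 17.8 × 3.3 × 9.46 × 0.85 = 236.16 kPa
q_ult = 385.33 + 236.16 = 621.5 kPa.
Gross allowable pressure q_all = 621.5 / 2.5 = 248.6 kPa.
Footing area = 14.949 m², so allowable column load = 248.6 × 14.949 = 3716.3 kN.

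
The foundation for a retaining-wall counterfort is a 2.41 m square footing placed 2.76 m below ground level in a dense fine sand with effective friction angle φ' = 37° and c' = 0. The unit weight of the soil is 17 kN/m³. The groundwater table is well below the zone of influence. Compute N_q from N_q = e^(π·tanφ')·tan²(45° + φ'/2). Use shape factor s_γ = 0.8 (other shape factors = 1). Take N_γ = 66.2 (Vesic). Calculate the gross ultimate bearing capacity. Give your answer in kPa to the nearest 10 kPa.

q_ult ≈ 3100 kPa

tan37° = 0.7536, so N_q = e^(π×0.7536)·tan²(63.5°) = 10.669 × 4.023 = 42.92.
q = γ·D_f = 17 × 2.76 = 46.92 kPa.
q·N_q = 46.92 × 42.92 = 2013.8 kPa
0.5·γ·B·N_γ·s_γ = 0.5 × 17 × 2.41 × 66.2 × 0.8 = 1084.9 kPa
q_ult = 2013.8 + 1084.9 = 3098.7 kPa.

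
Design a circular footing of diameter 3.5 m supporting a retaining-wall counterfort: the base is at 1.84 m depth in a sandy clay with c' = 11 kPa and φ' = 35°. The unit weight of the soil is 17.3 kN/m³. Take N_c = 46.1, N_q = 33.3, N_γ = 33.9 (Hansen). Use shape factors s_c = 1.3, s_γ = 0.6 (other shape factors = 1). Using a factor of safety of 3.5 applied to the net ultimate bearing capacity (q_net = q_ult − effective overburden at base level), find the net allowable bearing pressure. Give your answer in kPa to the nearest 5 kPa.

Effective surcharge at the founding depth q = γ·D_f = 17.3 × 1.84 = 31.832 kPa.
q_ult = c·N_c·s_c + q·N_q + 0.5·γ·B·N_γ·s_γ
     = 11 × 46.1 × 1.3 + 31.832 × 33.3 + 0.5 × 17.3 × 3.5 × 33.9 × 0.6
     = 659.23 + 1060 + 615.79 = 2335 kPa.
Net ultimate: q_net = 2335 − 31.832 = 2303.2 kPa.
q_all(net) = 2303.2 / 3.5 = 658.06 kPa.

q_all(net) ≈ 660 kPa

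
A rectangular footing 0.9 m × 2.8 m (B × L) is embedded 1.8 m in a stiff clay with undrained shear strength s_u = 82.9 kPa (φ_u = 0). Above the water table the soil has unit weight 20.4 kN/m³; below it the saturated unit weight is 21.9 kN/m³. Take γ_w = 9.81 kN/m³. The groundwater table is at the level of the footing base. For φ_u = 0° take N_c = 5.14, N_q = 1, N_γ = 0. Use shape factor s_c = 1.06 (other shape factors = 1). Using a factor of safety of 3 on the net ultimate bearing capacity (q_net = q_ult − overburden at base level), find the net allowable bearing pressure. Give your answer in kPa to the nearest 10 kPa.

q_all(net) ≈ 150 kPa

q = γ·D_f = 20.4 × 1.8 = 36.72 kPa.
c·N_c·s_c = 82.9 × 5.14 × 1.06 = 451.67 kPa
q·N_q = 36.72 × 1 = 36.72 kPa
q_ult = 451.67 + 36.72 = 488.39 kPa.
q_net = 488.39 − 36.72 = 451.67 kPa.
q_all(net) = 451.67 / 3 = 150.56 kPa.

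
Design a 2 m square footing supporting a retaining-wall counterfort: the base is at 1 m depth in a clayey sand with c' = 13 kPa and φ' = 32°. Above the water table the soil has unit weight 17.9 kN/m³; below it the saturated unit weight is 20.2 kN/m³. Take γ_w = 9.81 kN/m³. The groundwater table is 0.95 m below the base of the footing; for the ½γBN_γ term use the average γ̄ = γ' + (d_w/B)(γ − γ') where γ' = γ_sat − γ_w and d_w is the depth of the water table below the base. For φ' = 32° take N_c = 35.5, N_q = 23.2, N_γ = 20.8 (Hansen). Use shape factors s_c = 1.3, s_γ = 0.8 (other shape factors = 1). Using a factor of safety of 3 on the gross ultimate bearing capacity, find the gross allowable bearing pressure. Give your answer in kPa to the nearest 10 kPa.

q_all ≈ 420 kPa

Effective surcharge at the founding depth q = γ·D_f = 17.9 × 1 = 17.9 kPa.
With d_w = 0.95 m < B, γ̄ = 10.39 + (0.95/2) × (17.9 − 10.39) = 13.957 kN/m³.
q_ult = c·N_c·s_c + q·N_q + 0.5·γ·B·N_γ·s_γ
     = 13 × 35.5 × 1.3 + 17.9 × 23.2 + 0.5 × 13.957 × 2 × 20.8 × 0.8
     = 599.95 + 415.28 + 232.25 = 1247.5 kPa.
q_all = 1247.5 / 3 = 415.83 kPa.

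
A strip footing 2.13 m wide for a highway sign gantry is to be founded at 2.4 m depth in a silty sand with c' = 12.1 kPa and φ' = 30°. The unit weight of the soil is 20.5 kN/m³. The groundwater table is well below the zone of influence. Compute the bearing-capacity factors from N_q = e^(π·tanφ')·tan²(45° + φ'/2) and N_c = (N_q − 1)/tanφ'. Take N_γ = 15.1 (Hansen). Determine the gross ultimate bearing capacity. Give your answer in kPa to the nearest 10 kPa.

tan30° = 0.5774, so N_q = e^(π×0.5774)·tan²(60°) = 6.134 × 3.0 = 18.4.
N_c = (18.4 − 1)/tan30° = 30.14.
Effective surcharge at the founding depth q = γ·D_f = 20.5 × 2.4 = 49.2 kPa.
q_ult = c·N_c + q·N_q + 0.5·γ·B·N_γ
     = 12.1 × 30.14 + 49.2 × 18.401 + 0.5 × 20.5 × 2.13 × 15.1
     = 364.69 + 905.34 + 329.67 = 1599.7 kPa.

q_ult ≈ 1600 kPa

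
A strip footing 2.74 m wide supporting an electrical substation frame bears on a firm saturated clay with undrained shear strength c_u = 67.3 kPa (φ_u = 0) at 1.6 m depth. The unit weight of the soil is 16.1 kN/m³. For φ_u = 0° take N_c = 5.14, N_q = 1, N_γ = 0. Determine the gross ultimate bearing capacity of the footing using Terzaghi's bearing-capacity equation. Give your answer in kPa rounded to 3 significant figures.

Effective surcharge at the founding depth q = γ·D_f = 16.1 × 1.6 = 25.76 kPa.
q_ult = c·N_c + q·N_q
     = 67.3 × 5.14 + 25.76 × 1
     = 345.92 + 25.76 = 371.68 kPa.

q_ult ≈ 372 kPa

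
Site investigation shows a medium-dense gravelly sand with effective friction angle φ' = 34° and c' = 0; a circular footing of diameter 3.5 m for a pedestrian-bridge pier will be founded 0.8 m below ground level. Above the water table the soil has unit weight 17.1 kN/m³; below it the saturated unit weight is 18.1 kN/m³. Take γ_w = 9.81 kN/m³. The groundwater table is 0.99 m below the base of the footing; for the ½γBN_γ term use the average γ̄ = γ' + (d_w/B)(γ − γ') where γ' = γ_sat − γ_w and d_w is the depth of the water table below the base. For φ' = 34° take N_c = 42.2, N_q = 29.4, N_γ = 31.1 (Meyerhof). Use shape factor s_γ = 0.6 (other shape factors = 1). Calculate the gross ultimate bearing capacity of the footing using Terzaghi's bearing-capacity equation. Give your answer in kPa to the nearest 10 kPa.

Effective surcharge at the founding depth q = γ·D_f = 17.1 × 0.8 = 13.68 kPa.
With d_w = 0.99 m < B, γ̄ = 8.29 + (0.99/3.5) × (17.1 − 8.29) = 10.782 kN/m³.
q_ult = q·N_q + 0.5·γ·B·N_γ·s_γ
     = 13.68 × 29.4 + 0.5 × 10.782 × 3.5 × 31.1 × 0.6
     = 402.19 + 352.09 = 754.28 kPa.

q_ult ≈ 750 kPa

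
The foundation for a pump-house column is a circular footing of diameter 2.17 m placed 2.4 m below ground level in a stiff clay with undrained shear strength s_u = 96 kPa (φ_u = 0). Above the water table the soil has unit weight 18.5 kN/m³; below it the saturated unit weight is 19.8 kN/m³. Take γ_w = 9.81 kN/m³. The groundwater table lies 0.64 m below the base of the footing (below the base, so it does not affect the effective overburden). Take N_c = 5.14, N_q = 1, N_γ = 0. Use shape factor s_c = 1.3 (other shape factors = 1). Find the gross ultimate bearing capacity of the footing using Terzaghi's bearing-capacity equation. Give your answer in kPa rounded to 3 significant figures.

Effective surcharge at the founding depth q = γ·D_f = 18.5 × 2.4 = 44.4 kPa.
q_ult = c·N_c·s_c + q·N_q
     = 96 × 5.14 × 1.3 + 44.4 × 1
     = 641.47 + 44.4 = 685.87 kPa.

q_ult ≈ 686 kPa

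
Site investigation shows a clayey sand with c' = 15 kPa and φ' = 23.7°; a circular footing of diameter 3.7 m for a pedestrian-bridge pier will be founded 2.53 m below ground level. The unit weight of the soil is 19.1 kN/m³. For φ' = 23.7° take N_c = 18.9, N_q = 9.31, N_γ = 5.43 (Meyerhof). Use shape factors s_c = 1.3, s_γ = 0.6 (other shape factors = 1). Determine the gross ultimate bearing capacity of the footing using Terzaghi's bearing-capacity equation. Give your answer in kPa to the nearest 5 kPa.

q_ult ≈ 935 kPa

Effective surcharge at the founding depth q = γ·D_f = 19.1 × 2.53 = 48.323 kPa.
q_ult = c·N_c·s_c + q·N_q + 0.5·γ·B·N_γ·s_γ
     = 15 × 18.9 × 1.3 + 48.323 × 9.31 + 0.5 × 19.1 × 3.7 × 5.43 × 0.6
     = 368.55 + 449.89 + 115.12 = 933.56 kPa.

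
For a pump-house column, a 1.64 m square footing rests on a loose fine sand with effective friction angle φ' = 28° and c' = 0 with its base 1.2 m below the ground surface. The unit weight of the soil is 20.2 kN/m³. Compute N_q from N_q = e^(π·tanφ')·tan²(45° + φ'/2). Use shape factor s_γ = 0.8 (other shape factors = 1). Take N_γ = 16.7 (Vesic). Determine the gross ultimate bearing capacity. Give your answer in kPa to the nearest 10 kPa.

tan28° = 0.5317, so N_q = e^(π×0.5317)·tan²(59°) = 5.314 × 2.77 = 14.72.
Effective surcharge at the founding depth q = γ·D_f = 20.2 × 1.2 = 24.24 kPa.
q_ult = q·N_q + 0.5·γ·B·N_γ·s_γ
     = 24.24 × 14.72 + 0.5 × 20.2 × 1.64 × 16.7 × 0.8
     = 356.81 + 221.3 = 578.1 kPa.

q_ult ≈ 580 kPa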